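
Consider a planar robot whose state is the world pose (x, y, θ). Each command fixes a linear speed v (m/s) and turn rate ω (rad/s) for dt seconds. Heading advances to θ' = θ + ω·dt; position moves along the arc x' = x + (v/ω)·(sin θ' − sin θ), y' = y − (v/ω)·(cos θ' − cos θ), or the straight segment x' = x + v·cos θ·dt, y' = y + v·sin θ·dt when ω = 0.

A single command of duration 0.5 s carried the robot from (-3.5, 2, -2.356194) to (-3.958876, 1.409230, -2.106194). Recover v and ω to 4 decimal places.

v = 1.5000, ω = 0.5000

Δθ = -2.106194 − -2.356194 = 0.250000
ω = Δθ/dt = 0.250000/0.5 = 0.5000
R = −Δy/(cos θ' − cos θ) = 3.0000
v = R·ω = 3.0000·0.5000 = 1.5000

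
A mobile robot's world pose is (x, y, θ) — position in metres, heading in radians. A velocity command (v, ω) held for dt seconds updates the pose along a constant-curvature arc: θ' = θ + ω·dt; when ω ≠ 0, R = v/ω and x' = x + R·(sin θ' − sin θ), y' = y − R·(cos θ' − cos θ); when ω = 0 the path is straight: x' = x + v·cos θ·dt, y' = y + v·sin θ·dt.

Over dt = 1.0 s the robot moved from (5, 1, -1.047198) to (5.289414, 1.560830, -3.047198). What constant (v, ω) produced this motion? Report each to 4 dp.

Δθ = -3.047198 − -1.047198 = -2.000000
ω = Δθ/dt = -2.000000/1.0 = -2.0000
R = −Δy/(cos θ' − cos θ) = 0.3750
v = R·ω = 0.3750·-2.0000 = -0.7500

v = -0.7500, ω = -2.0000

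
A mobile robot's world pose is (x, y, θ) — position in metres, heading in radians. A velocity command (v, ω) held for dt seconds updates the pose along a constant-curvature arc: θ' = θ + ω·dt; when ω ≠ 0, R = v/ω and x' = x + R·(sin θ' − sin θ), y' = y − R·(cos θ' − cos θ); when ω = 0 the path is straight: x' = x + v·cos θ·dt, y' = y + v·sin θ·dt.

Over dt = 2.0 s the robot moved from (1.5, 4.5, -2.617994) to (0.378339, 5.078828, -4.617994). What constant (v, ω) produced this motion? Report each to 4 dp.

v = 0.7500, ω = -1.0000

Δθ = -4.617994 − -2.617994 = -2.000000
ω = Δθ/dt = -2.000000/2.0 = -1.0000
R = Δx/(sin θ' − sin θ) = -0.7500
v = R·ω = -0.7500·-1.0000 = 0.7500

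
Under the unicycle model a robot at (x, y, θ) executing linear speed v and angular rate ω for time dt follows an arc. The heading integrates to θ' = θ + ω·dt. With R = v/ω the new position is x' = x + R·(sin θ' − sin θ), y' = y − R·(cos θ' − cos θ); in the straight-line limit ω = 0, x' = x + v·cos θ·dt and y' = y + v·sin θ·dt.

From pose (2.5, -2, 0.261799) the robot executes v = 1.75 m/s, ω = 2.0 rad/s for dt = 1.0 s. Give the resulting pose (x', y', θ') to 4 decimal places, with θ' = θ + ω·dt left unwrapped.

θ' = 0.2618 + 2.0·1.0 = 2.2618
R = v/ω = 1.75/2.0 = 0.8750
x' = 2.5 + 0.8750·(sin 2.2618 − sin 0.2618) = 2.9478
y' = -2 − 0.8750·(cos 2.2618 − cos 0.2618) = -0.5972

(2.9478, -0.5972, 2.2618)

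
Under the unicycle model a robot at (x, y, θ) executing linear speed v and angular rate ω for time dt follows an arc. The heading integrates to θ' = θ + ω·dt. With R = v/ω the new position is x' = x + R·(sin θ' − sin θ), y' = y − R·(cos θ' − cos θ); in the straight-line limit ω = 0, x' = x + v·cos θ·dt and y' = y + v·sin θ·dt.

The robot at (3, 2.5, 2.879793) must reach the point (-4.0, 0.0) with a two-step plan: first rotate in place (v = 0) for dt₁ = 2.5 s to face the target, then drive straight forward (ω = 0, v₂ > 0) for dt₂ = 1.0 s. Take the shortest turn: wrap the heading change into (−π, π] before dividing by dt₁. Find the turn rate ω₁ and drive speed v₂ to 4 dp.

ω₁ = 0.2419, v₂ = 7.4330

heading to target = atan2(0−2.5, -4−3) = -2.7986
Δθ = wrap(-2.7986 − 2.8798) = 0.6048; ω₁ = Δθ/dt₁ = 0.2419
distance = √((-4−3)² + (0−2.5)²) = 7.4330; v₂ = distance/dt₂ = 7.4330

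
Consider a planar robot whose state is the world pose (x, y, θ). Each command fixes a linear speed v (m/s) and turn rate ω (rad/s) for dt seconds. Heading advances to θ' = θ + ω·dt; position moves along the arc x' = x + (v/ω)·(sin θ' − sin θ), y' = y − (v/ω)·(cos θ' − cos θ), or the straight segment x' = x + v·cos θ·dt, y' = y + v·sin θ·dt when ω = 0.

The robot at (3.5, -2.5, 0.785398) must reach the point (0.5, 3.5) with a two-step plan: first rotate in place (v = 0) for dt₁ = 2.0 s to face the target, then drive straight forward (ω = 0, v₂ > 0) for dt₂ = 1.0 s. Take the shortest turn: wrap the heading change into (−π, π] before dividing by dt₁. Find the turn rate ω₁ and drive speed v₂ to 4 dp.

ω₁ = 0.6245, v₂ = 6.7082

heading to target = atan2(3.5−-2.5, 0.5−3.5) = 2.0344
Δθ = wrap(2.0344 − 0.7854) = 1.2490; ω₁ = Δθ/dt₁ = 0.6245
distance = √((0.5−3.5)² + (3.5−-2.5)²) = 6.7082; v₂ = distance/dt₂ = 6.7082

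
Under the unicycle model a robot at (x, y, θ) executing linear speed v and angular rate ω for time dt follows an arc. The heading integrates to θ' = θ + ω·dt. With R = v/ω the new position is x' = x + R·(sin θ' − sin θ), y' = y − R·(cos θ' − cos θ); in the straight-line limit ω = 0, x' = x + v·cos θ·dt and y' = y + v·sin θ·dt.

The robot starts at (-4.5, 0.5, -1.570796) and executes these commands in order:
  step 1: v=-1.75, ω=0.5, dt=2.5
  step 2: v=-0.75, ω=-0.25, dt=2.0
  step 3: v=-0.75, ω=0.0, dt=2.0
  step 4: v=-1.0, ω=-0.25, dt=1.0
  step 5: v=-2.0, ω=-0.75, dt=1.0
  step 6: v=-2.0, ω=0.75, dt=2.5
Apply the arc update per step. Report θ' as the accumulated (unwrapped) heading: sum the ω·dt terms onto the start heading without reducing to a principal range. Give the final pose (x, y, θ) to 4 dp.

step 1: θ'=-0.3208 (R=-3.5000) → pose (-6.8964, 3.8214, -0.3208)
step 2: θ'=-0.8208 (R=3.0000) → pose (-8.1455, 4.6235, -0.8208)
step 3: θ'=-0.8208 (straight) → pose (-9.1679, 5.7210, -0.8208)
step 4: θ'=-1.0708 (R=4.0000) → pose (-9.7515, 6.5299, -1.0708)
step 5: θ'=-1.8208 (R=2.6667) → pose (-9.9951, 8.4681, -1.8208)
step 6: θ'=0.0542 (R=-2.6667) → pose (-12.7233, 11.7906, 0.0542)

(-12.7233, 11.7906, 0.0542)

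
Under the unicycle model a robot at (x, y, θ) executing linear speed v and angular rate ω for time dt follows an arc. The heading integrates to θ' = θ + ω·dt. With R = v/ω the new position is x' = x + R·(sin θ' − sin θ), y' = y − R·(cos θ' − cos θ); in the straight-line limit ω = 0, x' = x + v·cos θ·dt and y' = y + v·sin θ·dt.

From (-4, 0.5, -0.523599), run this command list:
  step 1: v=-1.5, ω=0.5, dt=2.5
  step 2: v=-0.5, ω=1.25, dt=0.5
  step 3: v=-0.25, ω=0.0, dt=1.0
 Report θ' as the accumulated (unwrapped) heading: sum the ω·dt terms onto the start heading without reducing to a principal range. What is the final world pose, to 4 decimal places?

(-7.6717, -0.3113, 1.3514)

step 1: θ'=0.7264 (R=-3.0000) → pose (-7.4926, 0.1446, 0.7264)
step 2: θ'=1.3514 (R=-0.4000) → pose (-7.6173, -0.0673, 1.3514)
step 3: θ'=1.3514 (straight) → pose (-7.6717, -0.3113, 1.3514)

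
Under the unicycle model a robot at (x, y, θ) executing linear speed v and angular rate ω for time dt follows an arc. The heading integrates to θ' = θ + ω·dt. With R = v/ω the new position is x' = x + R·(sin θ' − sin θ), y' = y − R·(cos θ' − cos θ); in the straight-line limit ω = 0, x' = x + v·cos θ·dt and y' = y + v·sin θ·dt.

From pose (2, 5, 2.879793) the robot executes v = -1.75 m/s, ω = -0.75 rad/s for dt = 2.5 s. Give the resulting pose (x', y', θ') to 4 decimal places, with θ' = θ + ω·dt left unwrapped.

(3.3655, 1.4949, 1.0048)

θ' = 2.8798 + -0.75·2.5 = 1.0048
R = v/ω = -1.75/-0.75 = 2.3333
x' = 2 + 2.3333·(sin 1.0048 − sin 2.8798) = 3.3655
y' = 5 − 2.3333·(cos 1.0048 − cos 2.8798) = 1.4949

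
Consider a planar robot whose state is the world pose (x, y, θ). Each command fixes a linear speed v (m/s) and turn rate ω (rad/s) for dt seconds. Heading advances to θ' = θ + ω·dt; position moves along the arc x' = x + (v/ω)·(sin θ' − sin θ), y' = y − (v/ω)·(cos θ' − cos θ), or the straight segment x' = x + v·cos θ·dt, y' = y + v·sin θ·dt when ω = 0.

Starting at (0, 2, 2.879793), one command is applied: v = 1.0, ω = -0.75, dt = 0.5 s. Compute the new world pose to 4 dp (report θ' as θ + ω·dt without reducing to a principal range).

θ' = 2.8798 + -0.75·0.5 = 2.5048
R = v/ω = 1.0/-0.75 = -1.3333
x' = 0 + -1.3333·(sin 2.5048 − sin 2.8798) = -0.4477
y' = 2 − -1.3333·(cos 2.5048 − cos 2.8798) = 2.2159

(-0.4477, 2.2159, 2.5048)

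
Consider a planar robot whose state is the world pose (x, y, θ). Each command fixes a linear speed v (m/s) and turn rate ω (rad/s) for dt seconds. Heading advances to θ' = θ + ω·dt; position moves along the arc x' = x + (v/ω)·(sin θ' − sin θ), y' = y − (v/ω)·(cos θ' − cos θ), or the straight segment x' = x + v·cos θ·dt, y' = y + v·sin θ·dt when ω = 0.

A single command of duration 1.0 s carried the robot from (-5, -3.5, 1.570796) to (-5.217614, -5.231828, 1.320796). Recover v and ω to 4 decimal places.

v = -1.7500, ω = -0.2500

Δθ = 1.320796 − 1.570796 = -0.250000
ω = Δθ/dt = -0.250000/1.0 = -0.2500
R = −Δy/(cos θ' − cos θ) = 7.0000
v = R·ω = 7.0000·-0.2500 = -1.7500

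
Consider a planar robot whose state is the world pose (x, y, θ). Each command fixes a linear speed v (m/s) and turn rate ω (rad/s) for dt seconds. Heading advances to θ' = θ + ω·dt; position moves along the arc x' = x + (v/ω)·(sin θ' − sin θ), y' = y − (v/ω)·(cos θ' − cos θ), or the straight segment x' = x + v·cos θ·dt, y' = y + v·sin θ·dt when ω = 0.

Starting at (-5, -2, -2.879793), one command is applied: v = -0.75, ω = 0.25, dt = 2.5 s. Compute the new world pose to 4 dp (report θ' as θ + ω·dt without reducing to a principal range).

θ' = -2.8798 + 0.25·2.5 = -2.2548
R = v/ω = -0.75/0.25 = -3.0000
x' = -5 + -3.0000·(sin -2.2548 − sin -2.8798) = -3.4513
y' = -2 − -3.0000·(cos -2.2548 − cos -2.8798) = -0.9979

(-3.4513, -0.9979, -2.2548)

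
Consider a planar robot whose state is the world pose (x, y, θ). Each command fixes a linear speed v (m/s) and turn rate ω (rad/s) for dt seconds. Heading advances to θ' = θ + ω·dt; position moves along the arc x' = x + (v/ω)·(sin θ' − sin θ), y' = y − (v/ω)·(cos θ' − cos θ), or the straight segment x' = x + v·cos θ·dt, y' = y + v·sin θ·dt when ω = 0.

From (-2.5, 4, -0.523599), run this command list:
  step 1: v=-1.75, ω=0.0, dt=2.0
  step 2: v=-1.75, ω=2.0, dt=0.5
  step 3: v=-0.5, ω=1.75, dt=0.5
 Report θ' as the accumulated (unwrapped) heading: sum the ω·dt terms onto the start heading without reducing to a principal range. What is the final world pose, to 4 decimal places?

step 1: θ'=-0.5236 (straight) → pose (-5.5311, 5.7500, -0.5236)
step 2: θ'=0.4764 (R=-0.8750) → pose (-6.3698, 5.7698, 0.4764)
step 3: θ'=1.3514 (R=-0.2857) → pose (-6.5177, 5.5781, 1.3514)

(-6.5177, 5.5781, 1.3514)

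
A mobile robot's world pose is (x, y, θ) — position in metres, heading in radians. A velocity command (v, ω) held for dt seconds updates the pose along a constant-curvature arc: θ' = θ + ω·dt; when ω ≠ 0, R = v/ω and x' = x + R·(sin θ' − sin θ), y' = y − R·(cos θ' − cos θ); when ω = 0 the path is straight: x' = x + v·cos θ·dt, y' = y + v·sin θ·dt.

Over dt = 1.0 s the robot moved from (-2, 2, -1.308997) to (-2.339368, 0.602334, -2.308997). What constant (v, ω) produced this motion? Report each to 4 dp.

Δθ = -2.308997 − -1.308997 = -1.000000
ω = Δθ/dt = -1.000000/1.0 = -1.0000
R = −Δy/(cos θ' − cos θ) = -1.5000
v = R·ω = -1.5000·-1.0000 = 1.5000

v = 1.5000, ω = -1.0000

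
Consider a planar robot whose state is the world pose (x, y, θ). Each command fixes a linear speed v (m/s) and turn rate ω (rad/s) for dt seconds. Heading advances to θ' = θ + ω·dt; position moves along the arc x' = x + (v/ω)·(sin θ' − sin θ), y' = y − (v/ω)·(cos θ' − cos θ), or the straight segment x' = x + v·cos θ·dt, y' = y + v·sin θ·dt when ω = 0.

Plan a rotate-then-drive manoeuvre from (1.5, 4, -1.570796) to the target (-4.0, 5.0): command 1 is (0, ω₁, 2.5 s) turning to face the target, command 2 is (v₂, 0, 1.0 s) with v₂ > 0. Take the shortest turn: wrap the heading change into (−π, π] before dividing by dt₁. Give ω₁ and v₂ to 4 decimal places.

heading to target = atan2(5−4, -4−1.5) = 2.9617
Δθ = wrap(2.9617 − -1.5708) = -1.7507; ω₁ = Δθ/dt₁ = -0.7003
distance = √((-4−1.5)² + (5−4)²) = 5.5902; v₂ = distance/dt₂ = 5.5902

ω₁ = -0.7003, v₂ = 5.5902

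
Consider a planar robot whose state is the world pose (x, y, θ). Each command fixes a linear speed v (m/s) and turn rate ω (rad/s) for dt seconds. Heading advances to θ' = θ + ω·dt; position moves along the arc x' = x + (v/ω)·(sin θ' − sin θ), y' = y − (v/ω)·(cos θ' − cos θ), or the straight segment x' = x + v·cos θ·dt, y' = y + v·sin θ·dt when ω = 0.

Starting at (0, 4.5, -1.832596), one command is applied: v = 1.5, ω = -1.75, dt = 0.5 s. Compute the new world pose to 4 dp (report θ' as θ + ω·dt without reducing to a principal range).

θ' = -1.8326 + -1.75·0.5 = -2.7076
R = v/ω = 1.5/-1.75 = -0.8571
x' = 0 + -0.8571·(sin -2.7076 − sin -1.8326) = -0.4675
y' = 4.5 − -0.8571·(cos -2.7076 − cos -1.8326) = 3.9442

(-0.4675, 3.9442, -2.7076)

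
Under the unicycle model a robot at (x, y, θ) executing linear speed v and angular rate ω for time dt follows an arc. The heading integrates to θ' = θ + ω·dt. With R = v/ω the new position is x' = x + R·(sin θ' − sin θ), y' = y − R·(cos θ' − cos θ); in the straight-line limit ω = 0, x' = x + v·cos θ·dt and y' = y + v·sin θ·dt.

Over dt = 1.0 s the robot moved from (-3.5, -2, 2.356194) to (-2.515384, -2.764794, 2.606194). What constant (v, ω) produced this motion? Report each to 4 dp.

v = -1.2500, ω = 0.2500

Δθ = 2.606194 − 2.356194 = 0.250000
ω = Δθ/dt = 0.250000/1.0 = 0.2500
R = Δx/(sin θ' − sin θ) = -5.0000
v = R·ω = -5.0000·0.2500 = -1.2500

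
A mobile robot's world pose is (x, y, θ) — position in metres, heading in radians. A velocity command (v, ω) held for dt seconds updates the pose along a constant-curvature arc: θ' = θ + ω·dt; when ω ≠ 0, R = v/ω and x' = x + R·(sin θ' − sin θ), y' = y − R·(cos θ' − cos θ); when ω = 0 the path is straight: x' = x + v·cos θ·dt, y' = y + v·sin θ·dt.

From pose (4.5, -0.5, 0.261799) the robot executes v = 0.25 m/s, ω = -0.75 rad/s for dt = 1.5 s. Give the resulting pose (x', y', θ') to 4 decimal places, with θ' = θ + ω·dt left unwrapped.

(4.8396, -0.6053, -0.8632)

θ' = 0.2618 + -0.75·1.5 = -0.8632
R = v/ω = 0.25/-0.75 = -0.3333
x' = 4.5 + -0.3333·(sin -0.8632 − sin 0.2618) = 4.8396
y' = -0.5 − -0.3333·(cos -0.8632 − cos 0.2618) = -0.6053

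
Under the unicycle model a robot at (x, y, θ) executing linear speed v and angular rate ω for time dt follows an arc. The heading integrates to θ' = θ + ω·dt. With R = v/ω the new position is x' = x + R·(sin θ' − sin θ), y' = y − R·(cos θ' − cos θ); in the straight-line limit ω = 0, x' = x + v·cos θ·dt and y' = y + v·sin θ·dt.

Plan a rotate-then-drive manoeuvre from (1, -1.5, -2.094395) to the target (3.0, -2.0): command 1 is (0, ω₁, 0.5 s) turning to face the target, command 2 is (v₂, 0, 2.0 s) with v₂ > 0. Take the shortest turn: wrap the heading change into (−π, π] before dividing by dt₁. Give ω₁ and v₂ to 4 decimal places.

heading to target = atan2(-2−-1.5, 3−1) = -0.2450
Δθ = wrap(-0.2450 − -2.0944) = 1.8494; ω₁ = Δθ/dt₁ = 3.6988
distance = √((3−1)² + (-2−-1.5)²) = 2.0616; v₂ = distance/dt₂ = 1.0308

ω₁ = 3.6988, v₂ = 1.0308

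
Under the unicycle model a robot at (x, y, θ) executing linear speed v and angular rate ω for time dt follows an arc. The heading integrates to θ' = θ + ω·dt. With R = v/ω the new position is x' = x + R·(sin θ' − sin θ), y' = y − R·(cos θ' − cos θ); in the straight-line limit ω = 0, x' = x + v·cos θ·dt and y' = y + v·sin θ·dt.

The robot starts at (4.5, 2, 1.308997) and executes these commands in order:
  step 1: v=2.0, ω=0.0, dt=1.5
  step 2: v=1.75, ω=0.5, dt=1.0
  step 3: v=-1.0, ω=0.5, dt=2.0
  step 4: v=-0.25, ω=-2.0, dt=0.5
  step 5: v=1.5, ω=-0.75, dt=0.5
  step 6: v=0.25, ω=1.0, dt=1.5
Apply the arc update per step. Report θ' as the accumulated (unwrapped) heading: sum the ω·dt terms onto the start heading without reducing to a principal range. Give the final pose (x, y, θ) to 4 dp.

step 1: θ'=1.3090 (straight) → pose (5.2765, 4.8978, 1.3090)
step 2: θ'=1.8090 (R=3.5000) → pose (5.2969, 6.6295, 1.8090)
step 3: θ'=2.8090 (R=-2.0000) → pose (6.5874, 5.2110, 2.8090)
step 4: θ'=1.8090 (R=0.1250) → pose (6.6681, 5.1223, 1.8090)
step 5: θ'=1.4340 (R=-2.0000) → pose (6.6303, 5.8670, 1.4340)
step 6: θ'=2.9340 (R=0.2500) → pose (6.4342, 6.1457, 2.9340)

(6.4342, 6.1457, 2.9340)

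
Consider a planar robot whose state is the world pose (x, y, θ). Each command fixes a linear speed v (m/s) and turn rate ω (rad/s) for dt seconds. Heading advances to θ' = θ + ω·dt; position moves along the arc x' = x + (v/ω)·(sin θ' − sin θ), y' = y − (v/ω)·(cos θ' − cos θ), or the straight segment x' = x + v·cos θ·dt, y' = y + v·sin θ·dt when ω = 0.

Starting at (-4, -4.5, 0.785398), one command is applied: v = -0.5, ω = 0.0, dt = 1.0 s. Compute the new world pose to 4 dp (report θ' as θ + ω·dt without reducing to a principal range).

(-4.3536, -4.8536, 0.7854)

θ' = 0.7854 + 0.0·1.0 = 0.7854
ω = 0 → straight: x' = -4 + -0.5·cos(0.7854)·1.0 = -4.3536
y' = -4.5 + -0.5·sin(0.7854)·1.0 = -4.8536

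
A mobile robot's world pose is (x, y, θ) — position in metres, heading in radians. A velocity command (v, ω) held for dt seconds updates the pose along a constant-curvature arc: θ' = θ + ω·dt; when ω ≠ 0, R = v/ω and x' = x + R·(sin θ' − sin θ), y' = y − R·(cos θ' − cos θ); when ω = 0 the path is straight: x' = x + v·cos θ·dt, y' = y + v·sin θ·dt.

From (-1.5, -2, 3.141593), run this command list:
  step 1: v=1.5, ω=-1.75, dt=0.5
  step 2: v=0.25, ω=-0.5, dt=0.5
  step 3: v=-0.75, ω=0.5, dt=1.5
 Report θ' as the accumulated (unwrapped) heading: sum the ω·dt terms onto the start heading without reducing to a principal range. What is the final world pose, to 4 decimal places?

step 1: θ'=2.2666 (R=-0.8571) → pose (-2.1579, -1.6923, 2.2666)
step 2: θ'=2.0166 (R=-0.5000) → pose (-2.2253, -1.5874, 2.0166)
step 3: θ'=2.7666 (R=-1.5000) → pose (-1.4213, -2.3364, 2.7666)

(-1.4213, -2.3364, 2.7666)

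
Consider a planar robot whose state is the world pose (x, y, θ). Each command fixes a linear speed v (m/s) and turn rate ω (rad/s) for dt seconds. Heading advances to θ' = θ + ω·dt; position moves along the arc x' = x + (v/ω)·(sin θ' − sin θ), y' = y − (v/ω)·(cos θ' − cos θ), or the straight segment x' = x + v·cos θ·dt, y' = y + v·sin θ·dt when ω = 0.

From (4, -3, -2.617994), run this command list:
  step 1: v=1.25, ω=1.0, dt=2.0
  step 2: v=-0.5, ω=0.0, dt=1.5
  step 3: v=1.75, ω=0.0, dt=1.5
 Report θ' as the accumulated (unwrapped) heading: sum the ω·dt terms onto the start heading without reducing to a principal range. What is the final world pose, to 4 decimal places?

(5.4290, -6.1877, -0.6180)

step 1: θ'=-0.6180 (R=1.2500) → pose (3.9007, -5.1013, -0.6180)
step 2: θ'=-0.6180 (straight) → pose (3.2895, -4.6668, -0.6180)
step 3: θ'=-0.6180 (straight) → pose (5.4290, -6.1877, -0.6180)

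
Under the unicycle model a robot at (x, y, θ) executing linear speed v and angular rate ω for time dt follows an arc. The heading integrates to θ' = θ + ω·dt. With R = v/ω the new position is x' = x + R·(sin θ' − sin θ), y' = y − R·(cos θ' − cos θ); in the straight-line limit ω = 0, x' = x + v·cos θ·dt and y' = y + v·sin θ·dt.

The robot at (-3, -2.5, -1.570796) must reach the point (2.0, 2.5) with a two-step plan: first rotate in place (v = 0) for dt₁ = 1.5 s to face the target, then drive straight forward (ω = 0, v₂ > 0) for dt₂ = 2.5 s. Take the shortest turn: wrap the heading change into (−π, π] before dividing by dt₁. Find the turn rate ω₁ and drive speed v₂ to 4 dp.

heading to target = atan2(2.5−-2.5, 2−-3) = 0.7854
Δθ = wrap(0.7854 − -1.5708) = 2.3562; ω₁ = Δθ/dt₁ = 1.5708
distance = √((2−-3)² + (2.5−-2.5)²) = 7.0711; v₂ = distance/dt₂ = 2.8284

ω₁ = 1.5708, v₂ = 2.8284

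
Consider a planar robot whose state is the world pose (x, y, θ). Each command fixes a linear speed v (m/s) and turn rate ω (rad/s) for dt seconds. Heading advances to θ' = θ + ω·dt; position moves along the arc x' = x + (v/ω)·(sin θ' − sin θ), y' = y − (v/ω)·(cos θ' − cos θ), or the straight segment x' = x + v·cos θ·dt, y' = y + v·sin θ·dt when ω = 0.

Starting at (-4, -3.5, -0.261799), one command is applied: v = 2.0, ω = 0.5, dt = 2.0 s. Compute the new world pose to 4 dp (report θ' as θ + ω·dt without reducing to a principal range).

θ' = -0.2618 + 0.5·2.0 = 0.7382
R = v/ω = 2.0/0.5 = 4.0000
x' = -4 + 4.0000·(sin 0.7382 − sin -0.2618) = -0.2729
y' = -3.5 − 4.0000·(cos 0.7382 − cos -0.2618) = -2.5950

(-0.2729, -2.5950, 0.7382)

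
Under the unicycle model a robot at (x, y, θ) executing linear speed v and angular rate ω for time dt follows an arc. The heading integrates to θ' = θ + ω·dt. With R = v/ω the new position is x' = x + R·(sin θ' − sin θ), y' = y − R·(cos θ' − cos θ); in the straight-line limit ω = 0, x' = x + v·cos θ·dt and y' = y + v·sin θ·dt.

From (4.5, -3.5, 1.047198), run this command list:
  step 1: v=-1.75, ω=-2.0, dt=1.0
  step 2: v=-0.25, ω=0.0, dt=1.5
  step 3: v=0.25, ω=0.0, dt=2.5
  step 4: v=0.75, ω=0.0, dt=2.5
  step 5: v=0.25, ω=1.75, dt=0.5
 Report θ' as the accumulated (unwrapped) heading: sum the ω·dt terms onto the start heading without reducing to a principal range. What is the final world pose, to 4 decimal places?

(4.3656, -5.3611, -0.0778)

step 1: θ'=-0.9528 (R=0.8750) → pose (3.0291, -3.5695, -0.9528)
step 2: θ'=-0.9528 (straight) → pose (2.8118, -3.2638, -0.9528)
step 3: θ'=-0.9528 (straight) → pose (3.1739, -3.7732, -0.9528)
step 4: θ'=-0.9528 (straight) → pose (4.2603, -5.3014, -0.9528)
step 5: θ'=-0.0778 (R=0.1429) → pose (4.3656, -5.3611, -0.0778)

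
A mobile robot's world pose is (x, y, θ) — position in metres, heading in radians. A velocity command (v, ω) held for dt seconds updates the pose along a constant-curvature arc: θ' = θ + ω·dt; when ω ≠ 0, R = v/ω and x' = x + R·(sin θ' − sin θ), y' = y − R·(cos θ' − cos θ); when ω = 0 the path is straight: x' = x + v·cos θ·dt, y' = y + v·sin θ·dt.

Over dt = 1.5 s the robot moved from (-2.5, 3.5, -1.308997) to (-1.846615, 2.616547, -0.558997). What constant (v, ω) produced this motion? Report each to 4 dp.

Δθ = -0.558997 − -1.308997 = 0.750000
ω = Δθ/dt = 0.750000/1.5 = 0.5000
R = −Δy/(cos θ' − cos θ) = 1.5000
v = R·ω = 1.5000·0.5000 = 0.7500

v = 0.7500, ω = 0.5000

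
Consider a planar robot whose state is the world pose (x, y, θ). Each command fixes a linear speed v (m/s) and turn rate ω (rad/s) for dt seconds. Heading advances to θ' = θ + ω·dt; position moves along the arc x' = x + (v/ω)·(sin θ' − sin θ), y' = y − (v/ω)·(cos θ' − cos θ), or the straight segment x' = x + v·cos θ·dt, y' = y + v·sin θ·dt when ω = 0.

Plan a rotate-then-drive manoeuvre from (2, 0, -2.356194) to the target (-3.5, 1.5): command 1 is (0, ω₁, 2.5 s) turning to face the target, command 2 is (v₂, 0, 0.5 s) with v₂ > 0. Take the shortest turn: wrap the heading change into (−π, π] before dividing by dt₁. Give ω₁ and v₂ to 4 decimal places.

heading to target = atan2(1.5−0, -3.5−2) = 2.8753
Δθ = wrap(2.8753 − -2.3562) = -1.0517; ω₁ = Δθ/dt₁ = -0.4207
distance = √((-3.5−2)² + (1.5−0)²) = 5.7009; v₂ = distance/dt₂ = 11.4018

ω₁ = -0.4207, v₂ = 11.4018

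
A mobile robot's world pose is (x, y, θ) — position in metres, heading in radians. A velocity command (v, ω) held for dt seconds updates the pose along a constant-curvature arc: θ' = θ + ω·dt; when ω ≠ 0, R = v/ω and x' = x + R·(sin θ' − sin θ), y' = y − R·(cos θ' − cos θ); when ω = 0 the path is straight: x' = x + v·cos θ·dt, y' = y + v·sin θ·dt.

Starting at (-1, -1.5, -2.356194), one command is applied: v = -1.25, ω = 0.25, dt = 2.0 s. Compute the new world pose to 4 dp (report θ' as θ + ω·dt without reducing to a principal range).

θ' = -2.3562 + 0.25·2.0 = -1.8562
R = v/ω = -1.25/0.25 = -5.0000
x' = -1 + -5.0000·(sin -1.8562 − sin -2.3562) = 0.2622
y' = -1.5 − -5.0000·(cos -1.8562 − cos -2.3562) = 0.6278

(0.2622, 0.6278, -1.8562)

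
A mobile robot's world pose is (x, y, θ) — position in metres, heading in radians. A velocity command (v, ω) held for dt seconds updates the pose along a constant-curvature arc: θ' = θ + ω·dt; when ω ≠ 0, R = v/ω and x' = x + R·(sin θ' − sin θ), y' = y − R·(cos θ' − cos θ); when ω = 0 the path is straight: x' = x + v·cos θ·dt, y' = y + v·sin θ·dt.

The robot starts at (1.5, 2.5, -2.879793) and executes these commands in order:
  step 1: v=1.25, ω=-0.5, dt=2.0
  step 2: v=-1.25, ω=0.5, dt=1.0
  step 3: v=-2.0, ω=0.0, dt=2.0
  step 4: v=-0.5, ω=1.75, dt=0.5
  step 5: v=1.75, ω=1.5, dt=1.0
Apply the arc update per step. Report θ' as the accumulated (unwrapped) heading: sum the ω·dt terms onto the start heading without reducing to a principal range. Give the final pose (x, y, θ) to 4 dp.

(4.0964, 0.0259, -1.0048)

step 1: θ'=-3.8798 (R=-2.5000) → pose (-0.8294, 3.0656, -3.8798)
step 2: θ'=-3.3798 (R=-2.5000) → pose (0.2631, 2.4854, -3.3798)
step 3: θ'=-3.3798 (straight) → pose (4.1501, 1.5416, -3.3798)
step 4: θ'=-2.5048 (R=-0.2857) → pose (4.3874, 1.5895, -2.5048)
step 5: θ'=-1.0048 (R=1.1667) → pose (4.0964, 0.0259, -1.0048)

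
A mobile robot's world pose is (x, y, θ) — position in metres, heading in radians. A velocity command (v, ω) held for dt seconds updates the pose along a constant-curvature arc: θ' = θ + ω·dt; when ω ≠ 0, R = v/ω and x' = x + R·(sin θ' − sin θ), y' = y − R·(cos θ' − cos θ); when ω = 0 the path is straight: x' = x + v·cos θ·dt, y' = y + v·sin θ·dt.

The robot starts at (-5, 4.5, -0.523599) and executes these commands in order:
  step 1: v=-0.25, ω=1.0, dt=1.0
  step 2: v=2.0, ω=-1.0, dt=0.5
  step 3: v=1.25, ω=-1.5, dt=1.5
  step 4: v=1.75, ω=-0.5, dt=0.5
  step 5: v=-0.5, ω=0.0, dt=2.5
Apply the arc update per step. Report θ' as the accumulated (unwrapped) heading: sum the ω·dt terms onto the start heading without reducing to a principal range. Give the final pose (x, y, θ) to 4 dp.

(-3.2830, 3.4899, -2.5236)

step 1: θ'=0.4764 (R=-0.2500) → pose (-5.2396, 4.5057, 0.4764)
step 2: θ'=-0.0236 (R=-2.0000) → pose (-4.2753, 4.7278, -0.0236)
step 3: θ'=-2.2736 (R=-0.8333) → pose (-3.6591, 3.3561, -2.2736)
step 4: θ'=-2.5236 (R=-3.5000) → pose (-4.3018, 2.7657, -2.5236)
step 5: θ'=-2.5236 (straight) → pose (-3.2830, 3.4899, -2.5236)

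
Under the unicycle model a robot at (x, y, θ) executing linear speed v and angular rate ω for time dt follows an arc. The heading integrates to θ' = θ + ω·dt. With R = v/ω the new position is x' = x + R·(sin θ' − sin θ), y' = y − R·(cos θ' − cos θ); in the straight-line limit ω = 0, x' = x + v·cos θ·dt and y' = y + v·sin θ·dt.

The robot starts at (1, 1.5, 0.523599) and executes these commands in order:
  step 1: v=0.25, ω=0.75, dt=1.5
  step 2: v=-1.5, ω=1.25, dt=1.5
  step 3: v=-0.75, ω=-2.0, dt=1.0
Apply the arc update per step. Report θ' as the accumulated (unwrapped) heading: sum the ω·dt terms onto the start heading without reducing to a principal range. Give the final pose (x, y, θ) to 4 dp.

(3.3237, 0.4287, 1.5236)

step 1: θ'=1.6486 (R=0.3333) → pose (1.1657, 1.8146, 1.6486)
step 2: θ'=3.5236 (R=-1.2000) → pose (2.8094, 0.7943, 3.5236)
step 3: θ'=1.5236 (R=0.3750) → pose (3.3237, 0.4287, 1.5236)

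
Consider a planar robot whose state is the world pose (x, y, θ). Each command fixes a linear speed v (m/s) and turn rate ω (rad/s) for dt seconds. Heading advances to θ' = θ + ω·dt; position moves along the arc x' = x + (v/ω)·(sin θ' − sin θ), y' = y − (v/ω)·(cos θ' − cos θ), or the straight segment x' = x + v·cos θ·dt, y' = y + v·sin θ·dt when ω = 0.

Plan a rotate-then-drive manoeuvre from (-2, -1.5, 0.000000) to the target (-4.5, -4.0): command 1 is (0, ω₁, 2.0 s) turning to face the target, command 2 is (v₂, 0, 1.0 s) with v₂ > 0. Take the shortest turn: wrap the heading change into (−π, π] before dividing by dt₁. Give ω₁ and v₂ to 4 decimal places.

ω₁ = -1.1781, v₂ = 3.5355

heading to target = atan2(-4−-1.5, -4.5−-2) = -2.3562
Δθ = wrap(-2.3562 − 0.0000) = -2.3562; ω₁ = Δθ/dt₁ = -1.1781
distance = √((-4.5−-2)² + (-4−-1.5)²) = 3.5355; v₂ = distance/dt₂ = 3.5355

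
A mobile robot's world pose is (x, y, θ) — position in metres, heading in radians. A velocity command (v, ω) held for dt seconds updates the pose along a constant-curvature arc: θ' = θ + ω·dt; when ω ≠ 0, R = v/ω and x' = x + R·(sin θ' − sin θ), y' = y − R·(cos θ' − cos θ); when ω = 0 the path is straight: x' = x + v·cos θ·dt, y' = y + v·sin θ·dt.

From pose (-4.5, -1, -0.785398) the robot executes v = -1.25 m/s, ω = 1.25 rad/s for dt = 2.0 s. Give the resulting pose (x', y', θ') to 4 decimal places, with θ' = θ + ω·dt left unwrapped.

θ' = -0.7854 + 1.25·2.0 = 1.7146
R = v/ω = -1.25/1.25 = -1.0000
x' = -4.5 + -1.0000·(sin 1.7146 − sin -0.7854) = -6.1968
y' = -1 − -1.0000·(cos 1.7146 − cos -0.7854) = -1.8504

(-6.1968, -1.8504, 1.7146)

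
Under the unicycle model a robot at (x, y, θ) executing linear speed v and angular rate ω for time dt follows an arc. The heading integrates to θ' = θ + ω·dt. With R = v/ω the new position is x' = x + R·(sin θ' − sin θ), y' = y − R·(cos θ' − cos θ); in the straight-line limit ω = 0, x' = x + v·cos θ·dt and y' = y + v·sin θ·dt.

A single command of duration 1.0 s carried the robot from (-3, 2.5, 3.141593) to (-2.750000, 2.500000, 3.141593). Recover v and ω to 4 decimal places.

v = -0.2500, ω = 0.0000

Δθ = 3.141593 − 3.141593 = 0.000000
ω = Δθ/dt = 0.000000/1.0 = 0.0000
ω = 0 → v = (Δx·cos θ + Δy·sin θ)/dt = -0.2500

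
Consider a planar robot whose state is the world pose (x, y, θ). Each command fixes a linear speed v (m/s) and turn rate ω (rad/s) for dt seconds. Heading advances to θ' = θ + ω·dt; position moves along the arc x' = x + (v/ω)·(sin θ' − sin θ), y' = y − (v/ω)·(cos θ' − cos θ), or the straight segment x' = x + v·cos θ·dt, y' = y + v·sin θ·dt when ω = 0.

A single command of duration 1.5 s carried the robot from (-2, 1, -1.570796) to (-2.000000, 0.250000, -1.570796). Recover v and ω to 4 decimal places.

Δθ = -1.570796 − -1.570796 = 0.000000
ω = Δθ/dt = 0.000000/1.5 = 0.0000
ω = 0 → v = (Δx·cos θ + Δy·sin θ)/dt = 0.5000

v = 0.5000, ω = 0.0000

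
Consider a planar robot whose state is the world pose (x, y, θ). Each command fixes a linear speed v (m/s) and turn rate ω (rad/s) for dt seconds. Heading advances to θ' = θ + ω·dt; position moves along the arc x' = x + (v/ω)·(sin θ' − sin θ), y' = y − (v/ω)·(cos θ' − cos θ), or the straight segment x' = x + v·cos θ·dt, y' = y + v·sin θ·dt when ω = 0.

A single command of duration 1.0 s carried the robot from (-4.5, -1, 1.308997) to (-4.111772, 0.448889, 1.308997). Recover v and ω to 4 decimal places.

Δθ = 1.308997 − 1.308997 = 0.000000
ω = Δθ/dt = 0.000000/1.0 = 0.0000
ω = 0 → v = (Δx·cos θ + Δy·sin θ)/dt = 1.5000

v = 1.5000, ω = 0.0000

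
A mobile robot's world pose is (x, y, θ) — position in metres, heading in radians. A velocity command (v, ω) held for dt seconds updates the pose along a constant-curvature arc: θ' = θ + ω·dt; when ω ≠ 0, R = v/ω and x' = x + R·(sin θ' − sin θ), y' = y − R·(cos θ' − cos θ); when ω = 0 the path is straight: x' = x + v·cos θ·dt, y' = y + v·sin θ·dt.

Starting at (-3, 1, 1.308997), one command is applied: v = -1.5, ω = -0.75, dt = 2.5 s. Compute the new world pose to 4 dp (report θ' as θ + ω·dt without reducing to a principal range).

θ' = 1.3090 + -0.75·2.5 = -0.5660
R = v/ω = -1.5/-0.75 = 2.0000
x' = -3 + 2.0000·(sin -0.5660 − sin 1.3090) = -6.0044
y' = 1 − 2.0000·(cos -0.5660 − cos 1.3090) = -0.1705

(-6.0044, -0.1705, -0.5660)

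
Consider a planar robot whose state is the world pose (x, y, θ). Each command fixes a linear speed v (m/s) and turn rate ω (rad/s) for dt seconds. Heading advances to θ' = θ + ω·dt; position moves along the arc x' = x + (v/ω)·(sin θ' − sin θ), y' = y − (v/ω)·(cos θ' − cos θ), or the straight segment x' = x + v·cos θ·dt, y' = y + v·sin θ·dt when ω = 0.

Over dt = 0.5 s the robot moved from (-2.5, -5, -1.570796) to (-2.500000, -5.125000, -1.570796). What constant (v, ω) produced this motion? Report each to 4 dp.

Δθ = -1.570796 − -1.570796 = 0.000000
ω = Δθ/dt = 0.000000/0.5 = 0.0000
ω = 0 → v = (Δx·cos θ + Δy·sin θ)/dt = 0.2500

v = 0.2500, ω = 0.0000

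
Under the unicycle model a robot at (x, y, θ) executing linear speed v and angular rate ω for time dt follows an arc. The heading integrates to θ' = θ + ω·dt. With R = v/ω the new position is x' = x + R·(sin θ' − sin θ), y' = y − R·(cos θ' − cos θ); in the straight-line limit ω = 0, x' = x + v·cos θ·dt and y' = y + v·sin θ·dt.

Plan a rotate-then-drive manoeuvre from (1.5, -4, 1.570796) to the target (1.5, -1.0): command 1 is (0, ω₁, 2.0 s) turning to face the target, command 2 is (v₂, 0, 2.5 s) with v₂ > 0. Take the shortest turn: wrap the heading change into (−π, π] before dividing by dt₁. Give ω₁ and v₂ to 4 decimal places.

ω₁ = 0.0000, v₂ = 1.2000

heading to target = atan2(-1−-4, 1.5−1.5) = 1.5708
Δθ = wrap(1.5708 − 1.5708) = 0.0000; ω₁ = Δθ/dt₁ = 0.0000
distance = √((1.5−1.5)² + (-1−-4)²) = 3.0000; v₂ = distance/dt₂ = 1.2000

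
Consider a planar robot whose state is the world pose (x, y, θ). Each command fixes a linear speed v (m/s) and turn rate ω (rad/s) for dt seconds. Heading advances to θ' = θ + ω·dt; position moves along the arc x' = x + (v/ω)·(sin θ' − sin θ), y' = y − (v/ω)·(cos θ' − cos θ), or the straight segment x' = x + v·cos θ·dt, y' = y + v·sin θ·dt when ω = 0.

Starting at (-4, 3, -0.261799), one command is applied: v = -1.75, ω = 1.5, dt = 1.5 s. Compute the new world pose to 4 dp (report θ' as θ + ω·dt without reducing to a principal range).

(-5.3685, 1.4001, 1.9882)

θ' = -0.2618 + 1.5·1.5 = 1.9882
R = v/ω = -1.75/1.5 = -1.1667
x' = -4 + -1.1667·(sin 1.9882 − sin -0.2618) = -5.3685
y' = 3 − -1.1667·(cos 1.9882 − cos -0.2618) = 1.4001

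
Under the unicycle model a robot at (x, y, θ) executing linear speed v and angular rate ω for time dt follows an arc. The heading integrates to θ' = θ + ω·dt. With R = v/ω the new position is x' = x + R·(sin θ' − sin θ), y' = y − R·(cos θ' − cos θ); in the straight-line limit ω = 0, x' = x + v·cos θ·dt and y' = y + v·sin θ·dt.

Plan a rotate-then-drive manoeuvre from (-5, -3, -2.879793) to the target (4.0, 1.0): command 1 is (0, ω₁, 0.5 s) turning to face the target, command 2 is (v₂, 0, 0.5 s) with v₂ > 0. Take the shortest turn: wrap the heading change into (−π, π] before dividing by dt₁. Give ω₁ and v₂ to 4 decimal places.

ω₁ = -5.9703, v₂ = 19.6977

heading to target = atan2(1−-3, 4−-5) = 0.4182
Δθ = wrap(0.4182 − -2.8798) = -2.9852; ω₁ = Δθ/dt₁ = -5.9703
distance = √((4−-5)² + (1−-3)²) = 9.8489; v₂ = distance/dt₂ = 19.6977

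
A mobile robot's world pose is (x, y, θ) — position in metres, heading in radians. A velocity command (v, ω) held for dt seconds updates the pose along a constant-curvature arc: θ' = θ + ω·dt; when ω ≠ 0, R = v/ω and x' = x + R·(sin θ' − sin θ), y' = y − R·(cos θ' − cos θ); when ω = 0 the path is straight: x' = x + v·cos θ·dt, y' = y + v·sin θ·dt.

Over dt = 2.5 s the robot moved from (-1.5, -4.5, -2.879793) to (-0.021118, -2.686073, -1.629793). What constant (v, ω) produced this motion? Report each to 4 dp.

v = -1.0000, ω = 0.5000

Δθ = -1.629793 − -2.879793 = 1.250000
ω = Δθ/dt = 1.250000/2.5 = 0.5000
R = −Δy/(cos θ' − cos θ) = -2.0000
v = R·ω = -2.0000·0.5000 = -1.0000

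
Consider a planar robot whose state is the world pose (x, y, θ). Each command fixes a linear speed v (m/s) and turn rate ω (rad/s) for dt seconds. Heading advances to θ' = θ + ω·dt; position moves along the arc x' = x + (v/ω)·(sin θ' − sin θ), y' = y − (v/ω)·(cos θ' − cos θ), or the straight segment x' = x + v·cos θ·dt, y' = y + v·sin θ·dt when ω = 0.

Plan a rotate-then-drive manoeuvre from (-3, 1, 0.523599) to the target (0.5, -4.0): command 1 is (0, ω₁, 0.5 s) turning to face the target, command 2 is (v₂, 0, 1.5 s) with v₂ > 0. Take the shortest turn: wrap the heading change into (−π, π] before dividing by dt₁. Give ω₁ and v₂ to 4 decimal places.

ω₁ = -2.9673, v₂ = 4.0689

heading to target = atan2(-4−1, 0.5−-3) = -0.9601
Δθ = wrap(-0.9601 − 0.5236) = -1.4837; ω₁ = Δθ/dt₁ = -2.9673
distance = √((0.5−-3)² + (-4−1)²) = 6.1033; v₂ = distance/dt₂ = 4.0689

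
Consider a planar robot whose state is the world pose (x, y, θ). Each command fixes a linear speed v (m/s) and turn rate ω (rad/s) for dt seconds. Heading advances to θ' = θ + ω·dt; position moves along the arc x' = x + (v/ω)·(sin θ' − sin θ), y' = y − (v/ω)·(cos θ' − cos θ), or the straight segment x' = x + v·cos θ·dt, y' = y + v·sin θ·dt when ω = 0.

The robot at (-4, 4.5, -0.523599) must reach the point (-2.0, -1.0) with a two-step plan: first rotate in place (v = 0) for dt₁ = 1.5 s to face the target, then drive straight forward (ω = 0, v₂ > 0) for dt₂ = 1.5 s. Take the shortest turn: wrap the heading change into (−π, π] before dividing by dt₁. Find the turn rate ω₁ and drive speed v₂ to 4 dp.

ω₁ = -0.4656, v₂ = 3.9016

heading to target = atan2(-1−4.5, -2−-4) = -1.2220
Δθ = wrap(-1.2220 − -0.5236) = -0.6984; ω₁ = Δθ/dt₁ = -0.4656
distance = √((-2−-4)² + (-1−4.5)²) = 5.8523; v₂ = distance/dt₂ = 3.9016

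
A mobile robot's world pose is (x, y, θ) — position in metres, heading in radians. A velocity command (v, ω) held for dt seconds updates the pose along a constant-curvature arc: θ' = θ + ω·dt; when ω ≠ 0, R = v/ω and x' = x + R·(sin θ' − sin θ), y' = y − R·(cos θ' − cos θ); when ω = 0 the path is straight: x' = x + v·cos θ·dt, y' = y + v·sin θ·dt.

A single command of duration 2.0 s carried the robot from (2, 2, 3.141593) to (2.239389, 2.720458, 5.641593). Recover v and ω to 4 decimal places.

Δθ = 5.641593 − 3.141593 = 2.500000
ω = Δθ/dt = 2.500000/2.0 = 1.2500
R = −Δy/(cos θ' − cos θ) = -0.4000
v = R·ω = -0.4000·1.2500 = -0.5000

v = -0.5000, ω = 1.2500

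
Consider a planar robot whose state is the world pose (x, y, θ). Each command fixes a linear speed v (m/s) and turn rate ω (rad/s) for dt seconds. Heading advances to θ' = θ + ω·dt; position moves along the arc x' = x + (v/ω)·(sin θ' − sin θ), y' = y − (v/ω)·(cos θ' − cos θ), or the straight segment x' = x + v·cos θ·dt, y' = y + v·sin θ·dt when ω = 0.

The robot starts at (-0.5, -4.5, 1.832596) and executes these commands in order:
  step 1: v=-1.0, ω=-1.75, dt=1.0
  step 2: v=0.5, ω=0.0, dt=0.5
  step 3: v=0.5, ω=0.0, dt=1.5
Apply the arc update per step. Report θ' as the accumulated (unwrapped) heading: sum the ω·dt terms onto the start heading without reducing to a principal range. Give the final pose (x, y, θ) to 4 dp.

(-0.0082, -5.1349, 0.0826)

step 1: θ'=0.0826 (R=0.5714) → pose (-1.0048, -5.2174, 0.0826)
step 2: θ'=0.0826 (straight) → pose (-0.7557, -5.1968, 0.0826)
step 3: θ'=0.0826 (straight) → pose (-0.0082, -5.1349, 0.0826)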